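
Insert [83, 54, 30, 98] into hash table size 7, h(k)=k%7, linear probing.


Insert 83: h=6 -> slot 6
Insert 54: h=5 -> slot 5
Insert 30: h=2 -> slot 2
Insert 98: h=0 -> slot 0

Table: [98, None, 30, None, None, 54, 83]


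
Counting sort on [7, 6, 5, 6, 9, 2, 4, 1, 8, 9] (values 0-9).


Input: [7, 6, 5, 6, 9, 2, 4, 1, 8, 9]
Counts: [0, 1, 1, 0, 1, 1, 2, 1, 1, 2]

Sorted: [1, 2, 4, 5, 6, 6, 7, 8, 9, 9]


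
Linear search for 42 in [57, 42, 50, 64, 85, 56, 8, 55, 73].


i=0: 57!=42
i=1: 42==42 found!

Found at 1, 2 comps


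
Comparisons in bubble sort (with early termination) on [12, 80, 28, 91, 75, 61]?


Algorithm: bubble sort (with early termination)
Input: [12, 80, 28, 91, 75, 61]
Sorted: [12, 28, 61, 75, 80, 91]

14


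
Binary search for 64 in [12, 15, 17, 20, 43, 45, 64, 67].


Step 1: lo=0, hi=7, mid=3, val=20
Step 2: lo=4, hi=7, mid=5, val=45
Step 3: lo=6, hi=7, mid=6, val=64

Found at index 6


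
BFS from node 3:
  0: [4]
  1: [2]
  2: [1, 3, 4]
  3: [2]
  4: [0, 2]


Visit 3, enqueue [2]
Visit 2, enqueue [1, 4]
Visit 1, enqueue []
Visit 4, enqueue [0]
Visit 0, enqueue []

BFS order: [3, 2, 1, 4, 0]


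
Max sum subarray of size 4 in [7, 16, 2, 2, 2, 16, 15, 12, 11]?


[0:4]: 27
[1:5]: 22
[2:6]: 22
[3:7]: 35
[4:8]: 45
[5:9]: 54

Max: 54 at [5:9]


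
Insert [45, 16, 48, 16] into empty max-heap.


Insert 45: [45]
Insert 16: [45, 16]
Insert 48: [48, 16, 45]
Insert 16: [48, 16, 45, 16]

Final heap: [48, 16, 45, 16]


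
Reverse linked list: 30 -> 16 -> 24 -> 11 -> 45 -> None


Step 1: curr=30, set curr.next=prev(None) | reversed so far: 30
Step 2: curr=16, set curr.next=prev(30) | reversed so far: 16 -> 30
Step 3: curr=24, set curr.next=prev(16) | reversed so far: 24 -> 16 -> 30
Step 4: curr=11, set curr.next=prev(24) | reversed so far: 11 -> 24 -> 16 -> 30
Step 5: curr=45, set curr.next=prev(11) | reversed so far: 45 -> 11 -> 24 -> 16 -> 30

45 -> 11 -> 24 -> 16 -> 30 -> None


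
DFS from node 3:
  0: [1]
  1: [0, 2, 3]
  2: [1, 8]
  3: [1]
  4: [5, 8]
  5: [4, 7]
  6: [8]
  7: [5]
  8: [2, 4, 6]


Visit 3, push [1]
Visit 1, push [2, 0]
Visit 0, push []
Visit 2, push [8]
Visit 8, push [6, 4]
Visit 4, push [5]
Visit 5, push [7]
Visit 7, push []
Visit 6, push []

DFS order: [3, 1, 0, 2, 8, 4, 5, 7, 6]


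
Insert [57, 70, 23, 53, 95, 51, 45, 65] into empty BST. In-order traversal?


Insert 57: root
Insert 70: R from 57
Insert 23: L from 57
Insert 53: L from 57 -> R from 23
Insert 95: R from 57 -> R from 70
Insert 51: L from 57 -> R from 23 -> L from 53
Insert 45: L from 57 -> R from 23 -> L from 53 -> L from 51
Insert 65: R from 57 -> L from 70

In-order: [23, 45, 51, 53, 57, 65, 70, 95]


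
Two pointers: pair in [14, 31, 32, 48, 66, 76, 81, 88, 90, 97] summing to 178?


lo=0(14)+hi=9(97)=111
lo=1(31)+hi=9(97)=128
lo=2(32)+hi=9(97)=129
lo=3(48)+hi=9(97)=145
lo=4(66)+hi=9(97)=163
lo=5(76)+hi=9(97)=173
lo=6(81)+hi=9(97)=178

Yes: 81+97=178


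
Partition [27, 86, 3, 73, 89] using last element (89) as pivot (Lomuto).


Pivot: 89
  27 <= 89: advance i (no swap)
  86 <= 89: advance i (no swap)
  3 <= 89: advance i (no swap)
  73 <= 89: advance i (no swap)
Place pivot at 4: [27, 86, 3, 73, 89]

Partitioned: [27, 86, 3, 73, 89]


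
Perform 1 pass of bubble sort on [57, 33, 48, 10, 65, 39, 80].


Initial: [57, 33, 48, 10, 65, 39, 80]
Pass 1: [33, 48, 10, 57, 39, 65, 80] (4 swaps)

After 1 pass: [33, 48, 10, 57, 39, 65, 80]


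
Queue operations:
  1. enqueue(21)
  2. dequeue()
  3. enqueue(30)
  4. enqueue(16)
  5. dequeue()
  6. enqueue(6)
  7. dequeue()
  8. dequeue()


enqueue(21) -> [21]
dequeue()->21, []
enqueue(30) -> [30]
enqueue(16) -> [30, 16]
dequeue()->30, [16]
enqueue(6) -> [16, 6]
dequeue()->16, [6]
dequeue()->6, []

Final queue: []


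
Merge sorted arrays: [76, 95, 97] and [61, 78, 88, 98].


Take 61 from B
Take 76 from A
Take 78 from B
Take 88 from B
Take 95 from A
Take 97 from A

Merged: [61, 76, 78, 88, 95, 97, 98]


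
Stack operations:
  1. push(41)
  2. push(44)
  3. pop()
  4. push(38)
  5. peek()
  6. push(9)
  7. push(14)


push(41) -> [41]
push(44) -> [41, 44]
pop()->44, [41]
push(38) -> [41, 38]
peek()->38
push(9) -> [41, 38, 9]
push(14) -> [41, 38, 9, 14]

Final stack: [41, 38, 9, 14]


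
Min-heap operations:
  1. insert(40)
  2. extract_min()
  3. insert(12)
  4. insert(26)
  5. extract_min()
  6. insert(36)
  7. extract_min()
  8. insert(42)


insert(40) -> [40]
extract_min()->40, []
insert(12) -> [12]
insert(26) -> [12, 26]
extract_min()->12, [26]
insert(36) -> [26, 36]
extract_min()->26, [36]
insert(42) -> [36, 42]

Final heap: [36, 42]


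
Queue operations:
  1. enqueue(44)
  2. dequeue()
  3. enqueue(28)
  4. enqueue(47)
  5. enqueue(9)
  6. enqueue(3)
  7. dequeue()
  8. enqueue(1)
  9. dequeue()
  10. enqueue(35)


enqueue(44) -> [44]
dequeue()->44, []
enqueue(28) -> [28]
enqueue(47) -> [28, 47]
enqueue(9) -> [28, 47, 9]
enqueue(3) -> [28, 47, 9, 3]
dequeue()->28, [47, 9, 3]
enqueue(1) -> [47, 9, 3, 1]
dequeue()->47, [9, 3, 1]
enqueue(35) -> [9, 3, 1, 35]

Final queue: [9, 3, 1, 35]


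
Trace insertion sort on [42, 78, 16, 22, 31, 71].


Initial: [42, 78, 16, 22, 31, 71]
Insert 78: [42, 78, 16, 22, 31, 71]
Insert 16: [16, 42, 78, 22, 31, 71]
Insert 22: [16, 22, 42, 78, 31, 71]
Insert 31: [16, 22, 31, 42, 78, 71]
Insert 71: [16, 22, 31, 42, 71, 78]

Sorted: [16, 22, 31, 42, 71, 78]


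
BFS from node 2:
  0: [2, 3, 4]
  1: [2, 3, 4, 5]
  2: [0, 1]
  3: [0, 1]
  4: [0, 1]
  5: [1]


Visit 2, enqueue [0, 1]
Visit 0, enqueue [3, 4]
Visit 1, enqueue [5]
Visit 3, enqueue []
Visit 4, enqueue []
Visit 5, enqueue []

BFS order: [2, 0, 1, 3, 4, 5]


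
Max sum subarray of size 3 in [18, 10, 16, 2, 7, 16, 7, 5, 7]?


[0:3]: 44
[1:4]: 28
[2:5]: 25
[3:6]: 25
[4:7]: 30
[5:8]: 28
[6:9]: 19

Max: 44 at [0:3]


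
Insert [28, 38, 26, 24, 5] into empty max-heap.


Insert 28: [28]
Insert 38: [38, 28]
Insert 26: [38, 28, 26]
Insert 24: [38, 28, 26, 24]
Insert 5: [38, 28, 26, 24, 5]

Final heap: [38, 28, 26, 24, 5]


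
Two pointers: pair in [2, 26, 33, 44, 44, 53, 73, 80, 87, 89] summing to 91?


lo=0(2)+hi=9(89)=91

Yes: 2+89=91


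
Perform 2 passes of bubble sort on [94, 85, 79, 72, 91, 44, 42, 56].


Initial: [94, 85, 79, 72, 91, 44, 42, 56]
Pass 1: [85, 79, 72, 91, 44, 42, 56, 94] (7 swaps)
Pass 2: [79, 72, 85, 44, 42, 56, 91, 94] (5 swaps)

After 2 passes: [79, 72, 85, 44, 42, 56, 91, 94]


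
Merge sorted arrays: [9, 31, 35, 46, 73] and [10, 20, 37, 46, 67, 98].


Take 9 from A
Take 10 from B
Take 20 from B
Take 31 from A
Take 35 from A
Take 37 from B
Take 46 from A
Take 46 from B
Take 67 from B
Take 73 from A

Merged: [9, 10, 20, 31, 35, 37, 46, 46, 67, 73, 98]


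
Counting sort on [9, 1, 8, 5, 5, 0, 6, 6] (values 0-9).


Input: [9, 1, 8, 5, 5, 0, 6, 6]
Counts: [1, 1, 0, 0, 0, 2, 2, 0, 1, 1]

Sorted: [0, 1, 5, 5, 6, 6, 8, 9]


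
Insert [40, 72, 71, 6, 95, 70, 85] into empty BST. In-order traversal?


Insert 40: root
Insert 72: R from 40
Insert 71: R from 40 -> L from 72
Insert 6: L from 40
Insert 95: R from 40 -> R from 72
Insert 70: R from 40 -> L from 72 -> L from 71
Insert 85: R from 40 -> R from 72 -> L from 95

In-order: [6, 40, 70, 71, 72, 85, 95]


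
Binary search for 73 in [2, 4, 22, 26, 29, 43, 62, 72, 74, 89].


Step 1: lo=0, hi=9, mid=4, val=29
Step 2: lo=5, hi=9, mid=7, val=72
Step 3: lo=8, hi=9, mid=8, val=74

Not found


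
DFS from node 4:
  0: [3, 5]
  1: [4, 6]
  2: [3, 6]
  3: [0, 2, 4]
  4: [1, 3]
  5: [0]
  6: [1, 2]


Visit 4, push [3, 1]
Visit 1, push [6]
Visit 6, push [2]
Visit 2, push [3]
Visit 3, push [0]
Visit 0, push [5]
Visit 5, push []

DFS order: [4, 1, 6, 2, 3, 0, 5]


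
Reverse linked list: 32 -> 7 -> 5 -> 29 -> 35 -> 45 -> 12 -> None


Step 1: curr=32, set curr.next=prev(None) | reversed so far: 32
Step 2: curr=7, set curr.next=prev(32) | reversed so far: 7 -> 32
Step 3: curr=5, set curr.next=prev(7) | reversed so far: 5 -> 7 -> 32
Step 4: curr=29, set curr.next=prev(5) | reversed so far: 29 -> 5 -> 7 -> 32
Step 5: curr=35, set curr.next=prev(29) | reversed so far: 35 -> 29 -> 5 -> 7 -> 32
Step 6: curr=45, set curr.next=prev(35) | reversed so far: 45 -> 35 -> 29 -> 5 -> 7 -> 32
Step 7: curr=12, set curr.next=prev(45) | reversed so far: 12 -> 45 -> 35 -> 29 -> 5 -> 7 -> 32

12 -> 45 -> 35 -> 29 -> 5 -> 7 -> 32 -> None


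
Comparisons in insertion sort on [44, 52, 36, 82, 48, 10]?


Algorithm: insertion sort
Input: [44, 52, 36, 82, 48, 10]
Sorted: [10, 36, 44, 48, 52, 82]

12


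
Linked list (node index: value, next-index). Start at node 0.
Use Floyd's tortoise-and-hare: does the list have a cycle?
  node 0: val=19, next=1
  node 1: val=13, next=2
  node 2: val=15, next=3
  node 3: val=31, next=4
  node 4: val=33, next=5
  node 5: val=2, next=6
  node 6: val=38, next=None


Floyd's tortoise (slow, +1) and hare (fast, +2):
  init: slow=0, fast=0
  step 1: slow=1, fast=2
  step 2: slow=2, fast=4
  step 3: slow=3, fast=6
  step 4: fast -> None, no cycle

Cycle: no


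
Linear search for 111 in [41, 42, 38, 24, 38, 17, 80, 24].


i=0: 41!=111
i=1: 42!=111
i=2: 38!=111
i=3: 24!=111
i=4: 38!=111
i=5: 17!=111
i=6: 80!=111
i=7: 24!=111

Not found, 8 comps


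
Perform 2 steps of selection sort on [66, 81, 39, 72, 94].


Initial: [66, 81, 39, 72, 94]
Step 1: min=39 at 2
  Swap: [39, 81, 66, 72, 94]
Step 2: min=66 at 2
  Swap: [39, 66, 81, 72, 94]

After 2 steps: [39, 66, 81, 72, 94]


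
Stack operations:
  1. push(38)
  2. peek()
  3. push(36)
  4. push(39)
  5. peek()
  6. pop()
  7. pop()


push(38) -> [38]
peek()->38
push(36) -> [38, 36]
push(39) -> [38, 36, 39]
peek()->39
pop()->39, [38, 36]
pop()->36, [38]

Final stack: [38]


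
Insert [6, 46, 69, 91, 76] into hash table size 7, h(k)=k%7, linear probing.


Insert 6: h=6 -> slot 6
Insert 46: h=4 -> slot 4
Insert 69: h=6, 1 probes -> slot 0
Insert 91: h=0, 1 probes -> slot 1
Insert 76: h=6, 3 probes -> slot 2

Table: [69, 91, 76, None, 46, None, 6]


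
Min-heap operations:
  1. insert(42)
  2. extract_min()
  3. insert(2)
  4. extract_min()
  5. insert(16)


insert(42) -> [42]
extract_min()->42, []
insert(2) -> [2]
extract_min()->2, []
insert(16) -> [16]

Final heap: [16]


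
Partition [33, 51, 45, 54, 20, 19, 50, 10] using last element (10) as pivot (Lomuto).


Pivot: 10
Place pivot at 0: [10, 51, 45, 54, 20, 19, 50, 33]

Partitioned: [10, 51, 45, 54, 20, 19, 50, 33]


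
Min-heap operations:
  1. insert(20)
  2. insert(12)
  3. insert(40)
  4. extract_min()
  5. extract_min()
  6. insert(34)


insert(20) -> [20]
insert(12) -> [12, 20]
insert(40) -> [12, 20, 40]
extract_min()->12, [20, 40]
extract_min()->20, [40]
insert(34) -> [34, 40]

Final heap: [34, 40]


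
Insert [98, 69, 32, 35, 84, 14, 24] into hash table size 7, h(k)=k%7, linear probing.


Insert 98: h=0 -> slot 0
Insert 69: h=6 -> slot 6
Insert 32: h=4 -> slot 4
Insert 35: h=0, 1 probes -> slot 1
Insert 84: h=0, 2 probes -> slot 2
Insert 14: h=0, 3 probes -> slot 3
Insert 24: h=3, 2 probes -> slot 5

Table: [98, 35, 84, 14, 32, 24, 69]


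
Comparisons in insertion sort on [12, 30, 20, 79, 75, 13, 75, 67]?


Algorithm: insertion sort
Input: [12, 30, 20, 79, 75, 13, 75, 67]
Sorted: [12, 13, 20, 30, 67, 75, 75, 79]

17


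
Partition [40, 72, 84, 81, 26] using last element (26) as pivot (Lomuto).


Pivot: 26
Place pivot at 0: [26, 72, 84, 81, 40]

Partitioned: [26, 72, 84, 81, 40]


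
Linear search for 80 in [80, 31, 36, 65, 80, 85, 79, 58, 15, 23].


i=0: 80==80 found!

Found at 0, 1 comps


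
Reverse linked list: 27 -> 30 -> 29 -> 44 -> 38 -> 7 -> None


Step 1: curr=27, set curr.next=prev(None) | reversed so far: 27
Step 2: curr=30, set curr.next=prev(27) | reversed so far: 30 -> 27
Step 3: curr=29, set curr.next=prev(30) | reversed so far: 29 -> 30 -> 27
Step 4: curr=44, set curr.next=prev(29) | reversed so far: 44 -> 29 -> 30 -> 27
Step 5: curr=38, set curr.next=prev(44) | reversed so far: 38 -> 44 -> 29 -> 30 -> 27
Step 6: curr=7, set curr.next=prev(38) | reversed so far: 7 -> 38 -> 44 -> 29 -> 30 -> 27

7 -> 38 -> 44 -> 29 -> 30 -> 27 -> None


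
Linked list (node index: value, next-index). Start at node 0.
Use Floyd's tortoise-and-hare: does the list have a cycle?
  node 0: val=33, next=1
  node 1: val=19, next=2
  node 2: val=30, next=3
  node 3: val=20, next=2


Floyd's tortoise (slow, +1) and hare (fast, +2):
  init: slow=0, fast=0
  step 1: slow=1, fast=2
  step 2: slow=2, fast=2
  slow == fast at node 2: cycle detected

Cycle: yes


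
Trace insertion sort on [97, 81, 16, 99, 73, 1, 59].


Initial: [97, 81, 16, 99, 73, 1, 59]
Insert 81: [81, 97, 16, 99, 73, 1, 59]
Insert 16: [16, 81, 97, 99, 73, 1, 59]
Insert 99: [16, 81, 97, 99, 73, 1, 59]
Insert 73: [16, 73, 81, 97, 99, 1, 59]
Insert 1: [1, 16, 73, 81, 97, 99, 59]
Insert 59: [1, 16, 59, 73, 81, 97, 99]

Sorted: [1, 16, 59, 73, 81, 97, 99]


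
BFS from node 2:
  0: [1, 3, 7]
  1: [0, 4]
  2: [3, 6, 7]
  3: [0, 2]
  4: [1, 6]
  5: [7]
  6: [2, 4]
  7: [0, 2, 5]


Visit 2, enqueue [3, 6, 7]
Visit 3, enqueue [0]
Visit 6, enqueue [4]
Visit 7, enqueue [5]
Visit 0, enqueue [1]
Visit 4, enqueue []
Visit 5, enqueue []
Visit 1, enqueue []

BFS order: [2, 3, 6, 7, 0, 4, 5, 1]


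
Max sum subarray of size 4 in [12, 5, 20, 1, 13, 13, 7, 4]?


[0:4]: 38
[1:5]: 39
[2:6]: 47
[3:7]: 34
[4:8]: 37

Max: 47 at [2:6]


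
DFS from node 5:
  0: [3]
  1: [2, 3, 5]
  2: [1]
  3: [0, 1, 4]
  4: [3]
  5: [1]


Visit 5, push [1]
Visit 1, push [3, 2]
Visit 2, push []
Visit 3, push [4, 0]
Visit 0, push []
Visit 4, push []

DFS order: [5, 1, 2, 3, 0, 4]


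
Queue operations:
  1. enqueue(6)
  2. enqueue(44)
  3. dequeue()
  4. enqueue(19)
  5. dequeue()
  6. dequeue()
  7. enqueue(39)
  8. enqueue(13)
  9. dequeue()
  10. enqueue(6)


enqueue(6) -> [6]
enqueue(44) -> [6, 44]
dequeue()->6, [44]
enqueue(19) -> [44, 19]
dequeue()->44, [19]
dequeue()->19, []
enqueue(39) -> [39]
enqueue(13) -> [39, 13]
dequeue()->39, [13]
enqueue(6) -> [13, 6]

Final queue: [13, 6]


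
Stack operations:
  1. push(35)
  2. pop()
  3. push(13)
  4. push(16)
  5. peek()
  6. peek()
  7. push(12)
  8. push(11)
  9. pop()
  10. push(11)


push(35) -> [35]
pop()->35, []
push(13) -> [13]
push(16) -> [13, 16]
peek()->16
peek()->16
push(12) -> [13, 16, 12]
push(11) -> [13, 16, 12, 11]
pop()->11, [13, 16, 12]
push(11) -> [13, 16, 12, 11]

Final stack: [13, 16, 12, 11]


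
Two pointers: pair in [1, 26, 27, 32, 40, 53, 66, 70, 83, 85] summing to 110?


lo=0(1)+hi=9(85)=86
lo=1(26)+hi=9(85)=111
lo=1(26)+hi=8(83)=109
lo=2(27)+hi=8(83)=110

Yes: 27+83=110


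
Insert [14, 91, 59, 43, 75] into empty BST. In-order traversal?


Insert 14: root
Insert 91: R from 14
Insert 59: R from 14 -> L from 91
Insert 43: R from 14 -> L from 91 -> L from 59
Insert 75: R from 14 -> L from 91 -> R from 59

In-order: [14, 43, 59, 75, 91]


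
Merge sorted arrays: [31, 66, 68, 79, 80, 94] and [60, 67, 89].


Take 31 from A
Take 60 from B
Take 66 from A
Take 67 from B
Take 68 from A
Take 79 from A
Take 80 from A
Take 89 from B

Merged: [31, 60, 66, 67, 68, 79, 80, 89, 94]


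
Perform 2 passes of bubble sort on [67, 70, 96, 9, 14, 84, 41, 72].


Initial: [67, 70, 96, 9, 14, 84, 41, 72]
Pass 1: [67, 70, 9, 14, 84, 41, 72, 96] (5 swaps)
Pass 2: [67, 9, 14, 70, 41, 72, 84, 96] (4 swaps)

After 2 passes: [67, 9, 14, 70, 41, 72, 84, 96]


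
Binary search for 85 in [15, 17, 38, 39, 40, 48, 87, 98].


Step 1: lo=0, hi=7, mid=3, val=39
Step 2: lo=4, hi=7, mid=5, val=48
Step 3: lo=6, hi=7, mid=6, val=87

Not found


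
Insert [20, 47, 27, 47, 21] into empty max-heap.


Insert 20: [20]
Insert 47: [47, 20]
Insert 27: [47, 20, 27]
Insert 47: [47, 47, 27, 20]
Insert 21: [47, 47, 27, 20, 21]

Final heap: [47, 47, 27, 20, 21]


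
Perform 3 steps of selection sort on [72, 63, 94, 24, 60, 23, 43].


Initial: [72, 63, 94, 24, 60, 23, 43]
Step 1: min=23 at 5
  Swap: [23, 63, 94, 24, 60, 72, 43]
Step 2: min=24 at 3
  Swap: [23, 24, 94, 63, 60, 72, 43]
Step 3: min=43 at 6
  Swap: [23, 24, 43, 63, 60, 72, 94]

After 3 steps: [23, 24, 43, 63, 60, 72, 94]


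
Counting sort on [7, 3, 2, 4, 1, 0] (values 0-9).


Input: [7, 3, 2, 4, 1, 0]
Counts: [1, 1, 1, 1, 1, 0, 0, 1, 0, 0]

Sorted: [0, 1, 2, 3, 4, 7]


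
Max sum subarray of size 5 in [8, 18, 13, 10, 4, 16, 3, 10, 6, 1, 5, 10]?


[0:5]: 53
[1:6]: 61
[2:7]: 46
[3:8]: 43
[4:9]: 39
[5:10]: 36
[6:11]: 25
[7:12]: 32

Max: 61 at [1:6]


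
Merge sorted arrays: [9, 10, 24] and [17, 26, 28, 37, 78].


Take 9 from A
Take 10 from A
Take 17 from B
Take 24 from A

Merged: [9, 10, 17, 24, 26, 28, 37, 78]


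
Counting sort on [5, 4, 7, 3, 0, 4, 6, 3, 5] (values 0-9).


Input: [5, 4, 7, 3, 0, 4, 6, 3, 5]
Counts: [1, 0, 0, 2, 2, 2, 1, 1, 0, 0]

Sorted: [0, 3, 3, 4, 4, 5, 5, 6, 7]


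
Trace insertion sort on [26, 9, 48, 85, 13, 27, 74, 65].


Initial: [26, 9, 48, 85, 13, 27, 74, 65]
Insert 9: [9, 26, 48, 85, 13, 27, 74, 65]
Insert 48: [9, 26, 48, 85, 13, 27, 74, 65]
Insert 85: [9, 26, 48, 85, 13, 27, 74, 65]
Insert 13: [9, 13, 26, 48, 85, 27, 74, 65]
Insert 27: [9, 13, 26, 27, 48, 85, 74, 65]
Insert 74: [9, 13, 26, 27, 48, 74, 85, 65]
Insert 65: [9, 13, 26, 27, 48, 65, 74, 85]

Sorted: [9, 13, 26, 27, 48, 65, 74, 85]


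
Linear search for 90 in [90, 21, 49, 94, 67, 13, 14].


i=0: 90==90 found!

Found at 0, 1 comps


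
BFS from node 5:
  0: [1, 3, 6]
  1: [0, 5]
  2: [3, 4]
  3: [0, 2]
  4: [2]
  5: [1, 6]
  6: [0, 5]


Visit 5, enqueue [1, 6]
Visit 1, enqueue [0]
Visit 6, enqueue []
Visit 0, enqueue [3]
Visit 3, enqueue [2]
Visit 2, enqueue [4]
Visit 4, enqueue []

BFS order: [5, 1, 6, 0, 3, 2, 4]


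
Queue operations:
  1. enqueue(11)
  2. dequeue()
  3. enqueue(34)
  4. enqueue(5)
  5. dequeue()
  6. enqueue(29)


enqueue(11) -> [11]
dequeue()->11, []
enqueue(34) -> [34]
enqueue(5) -> [34, 5]
dequeue()->34, [5]
enqueue(29) -> [5, 29]

Final queue: [5, 29]


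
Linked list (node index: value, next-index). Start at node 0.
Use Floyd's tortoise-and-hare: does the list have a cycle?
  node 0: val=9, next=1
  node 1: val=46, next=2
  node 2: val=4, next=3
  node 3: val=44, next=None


Floyd's tortoise (slow, +1) and hare (fast, +2):
  init: slow=0, fast=0
  step 1: slow=1, fast=2
  step 2: fast 2->3->None, no cycle

Cycle: no


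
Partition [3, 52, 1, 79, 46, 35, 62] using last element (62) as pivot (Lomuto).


Pivot: 62
  3 <= 62: advance i (no swap)
  52 <= 62: advance i (no swap)
  1 <= 62: advance i (no swap)
  46 <= 62: swap -> [3, 52, 1, 46, 79, 35, 62]
  35 <= 62: swap -> [3, 52, 1, 46, 35, 79, 62]
Place pivot at 5: [3, 52, 1, 46, 35, 62, 79]

Partitioned: [3, 52, 1, 46, 35, 62, 79]


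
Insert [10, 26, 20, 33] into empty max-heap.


Insert 10: [10]
Insert 26: [26, 10]
Insert 20: [26, 10, 20]
Insert 33: [33, 26, 20, 10]

Final heap: [33, 26, 20, 10]


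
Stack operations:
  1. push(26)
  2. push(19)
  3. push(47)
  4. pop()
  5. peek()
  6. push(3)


push(26) -> [26]
push(19) -> [26, 19]
push(47) -> [26, 19, 47]
pop()->47, [26, 19]
peek()->19
push(3) -> [26, 19, 3]

Final stack: [26, 19, 3]


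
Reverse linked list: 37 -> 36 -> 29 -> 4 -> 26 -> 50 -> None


Step 1: curr=37, set curr.next=prev(None) | reversed so far: 37
Step 2: curr=36, set curr.next=prev(37) | reversed so far: 36 -> 37
Step 3: curr=29, set curr.next=prev(36) | reversed so far: 29 -> 36 -> 37
Step 4: curr=4, set curr.next=prev(29) | reversed so far: 4 -> 29 -> 36 -> 37
Step 5: curr=26, set curr.next=prev(4) | reversed so far: 26 -> 4 -> 29 -> 36 -> 37
Step 6: curr=50, set curr.next=prev(26) | reversed so far: 50 -> 26 -> 4 -> 29 -> 36 -> 37

50 -> 26 -> 4 -> 29 -> 36 -> 37 -> None


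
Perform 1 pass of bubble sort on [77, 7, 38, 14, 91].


Initial: [77, 7, 38, 14, 91]
Pass 1: [7, 38, 14, 77, 91] (3 swaps)

After 1 pass: [7, 38, 14, 77, 91]


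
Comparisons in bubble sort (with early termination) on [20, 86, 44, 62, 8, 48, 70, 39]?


Algorithm: bubble sort (with early termination)
Input: [20, 86, 44, 62, 8, 48, 70, 39]
Sorted: [8, 20, 39, 44, 48, 62, 70, 86]

27


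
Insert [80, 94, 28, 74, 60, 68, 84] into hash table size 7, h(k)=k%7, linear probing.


Insert 80: h=3 -> slot 3
Insert 94: h=3, 1 probes -> slot 4
Insert 28: h=0 -> slot 0
Insert 74: h=4, 1 probes -> slot 5
Insert 60: h=4, 2 probes -> slot 6
Insert 68: h=5, 3 probes -> slot 1
Insert 84: h=0, 2 probes -> slot 2

Table: [28, 68, 84, 80, 94, 74, 60]


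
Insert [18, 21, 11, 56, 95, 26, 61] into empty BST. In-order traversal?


Insert 18: root
Insert 21: R from 18
Insert 11: L from 18
Insert 56: R from 18 -> R from 21
Insert 95: R from 18 -> R from 21 -> R from 56
Insert 26: R from 18 -> R from 21 -> L from 56
Insert 61: R from 18 -> R from 21 -> R from 56 -> L from 95

In-order: [11, 18, 21, 26, 56, 61, 95]


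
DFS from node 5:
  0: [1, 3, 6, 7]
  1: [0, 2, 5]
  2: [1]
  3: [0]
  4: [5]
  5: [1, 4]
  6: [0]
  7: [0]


Visit 5, push [4, 1]
Visit 1, push [2, 0]
Visit 0, push [7, 6, 3]
Visit 3, push []
Visit 6, push []
Visit 7, push []
Visit 2, push []
Visit 4, push []

DFS order: [5, 1, 0, 3, 6, 7, 2, 4]


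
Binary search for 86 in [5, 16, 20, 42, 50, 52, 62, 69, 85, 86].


Step 1: lo=0, hi=9, mid=4, val=50
Step 2: lo=5, hi=9, mid=7, val=69
Step 3: lo=8, hi=9, mid=8, val=85
Step 4: lo=9, hi=9, mid=9, val=86

Found at index 9


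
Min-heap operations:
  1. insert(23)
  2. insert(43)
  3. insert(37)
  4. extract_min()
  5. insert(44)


insert(23) -> [23]
insert(43) -> [23, 43]
insert(37) -> [23, 43, 37]
extract_min()->23, [37, 43]
insert(44) -> [37, 43, 44]

Final heap: [37, 43, 44]


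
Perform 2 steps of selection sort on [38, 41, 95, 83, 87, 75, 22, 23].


Initial: [38, 41, 95, 83, 87, 75, 22, 23]
Step 1: min=22 at 6
  Swap: [22, 41, 95, 83, 87, 75, 38, 23]
Step 2: min=23 at 7
  Swap: [22, 23, 95, 83, 87, 75, 38, 41]

After 2 steps: [22, 23, 95, 83, 87, 75, 38, 41]


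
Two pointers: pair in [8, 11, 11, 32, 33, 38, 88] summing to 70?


lo=0(8)+hi=6(88)=96
lo=0(8)+hi=5(38)=46
lo=1(11)+hi=5(38)=49
lo=2(11)+hi=5(38)=49
lo=3(32)+hi=5(38)=70

Yes: 32+38=70


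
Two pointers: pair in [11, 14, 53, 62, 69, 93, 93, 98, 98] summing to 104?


lo=0(11)+hi=8(98)=109
lo=0(11)+hi=7(98)=109
lo=0(11)+hi=6(93)=104

Yes: 11+93=104


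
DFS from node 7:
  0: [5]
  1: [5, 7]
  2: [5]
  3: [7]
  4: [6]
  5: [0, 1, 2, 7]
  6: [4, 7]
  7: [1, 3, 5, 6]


Visit 7, push [6, 5, 3, 1]
Visit 1, push [5]
Visit 5, push [2, 0]
Visit 0, push []
Visit 2, push []
Visit 3, push []
Visit 6, push [4]
Visit 4, push []

DFS order: [7, 1, 5, 0, 2, 3, 6, 4]


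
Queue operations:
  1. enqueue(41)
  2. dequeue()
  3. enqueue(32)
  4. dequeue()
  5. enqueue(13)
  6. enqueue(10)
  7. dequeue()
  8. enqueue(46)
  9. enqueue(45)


enqueue(41) -> [41]
dequeue()->41, []
enqueue(32) -> [32]
dequeue()->32, []
enqueue(13) -> [13]
enqueue(10) -> [13, 10]
dequeue()->13, [10]
enqueue(46) -> [10, 46]
enqueue(45) -> [10, 46, 45]

Final queue: [10, 46, 45]


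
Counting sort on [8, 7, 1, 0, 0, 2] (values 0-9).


Input: [8, 7, 1, 0, 0, 2]
Counts: [2, 1, 1, 0, 0, 0, 0, 1, 1, 0]

Sorted: [0, 0, 1, 2, 7, 8]


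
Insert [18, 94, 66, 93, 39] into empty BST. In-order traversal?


Insert 18: root
Insert 94: R from 18
Insert 66: R from 18 -> L from 94
Insert 93: R from 18 -> L from 94 -> R from 66
Insert 39: R from 18 -> L from 94 -> L from 66

In-order: [18, 39, 66, 93, 94]


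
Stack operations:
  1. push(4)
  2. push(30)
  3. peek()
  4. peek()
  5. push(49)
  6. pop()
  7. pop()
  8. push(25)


push(4) -> [4]
push(30) -> [4, 30]
peek()->30
peek()->30
push(49) -> [4, 30, 49]
pop()->49, [4, 30]
pop()->30, [4]
push(25) -> [4, 25]

Final stack: [4, 25]


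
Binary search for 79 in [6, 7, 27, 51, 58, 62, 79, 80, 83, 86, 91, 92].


Step 1: lo=0, hi=11, mid=5, val=62
Step 2: lo=6, hi=11, mid=8, val=83
Step 3: lo=6, hi=7, mid=6, val=79

Found at index 6


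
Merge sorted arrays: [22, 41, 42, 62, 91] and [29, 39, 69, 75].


Take 22 from A
Take 29 from B
Take 39 from B
Take 41 from A
Take 42 from A
Take 62 from A
Take 69 from B
Take 75 from B

Merged: [22, 29, 39, 41, 42, 62, 69, 75, 91]


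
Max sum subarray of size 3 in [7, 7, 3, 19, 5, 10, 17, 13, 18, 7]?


[0:3]: 17
[1:4]: 29
[2:5]: 27
[3:6]: 34
[4:7]: 32
[5:8]: 40
[6:9]: 48
[7:10]: 38

Max: 48 at [6:9]


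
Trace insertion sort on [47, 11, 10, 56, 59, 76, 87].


Initial: [47, 11, 10, 56, 59, 76, 87]
Insert 11: [11, 47, 10, 56, 59, 76, 87]
Insert 10: [10, 11, 47, 56, 59, 76, 87]
Insert 56: [10, 11, 47, 56, 59, 76, 87]
Insert 59: [10, 11, 47, 56, 59, 76, 87]
Insert 76: [10, 11, 47, 56, 59, 76, 87]
Insert 87: [10, 11, 47, 56, 59, 76, 87]

Sorted: [10, 11, 47, 56, 59, 76, 87]


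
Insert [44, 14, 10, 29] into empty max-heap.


Insert 44: [44]
Insert 14: [44, 14]
Insert 10: [44, 14, 10]
Insert 29: [44, 29, 10, 14]

Final heap: [44, 29, 10, 14]


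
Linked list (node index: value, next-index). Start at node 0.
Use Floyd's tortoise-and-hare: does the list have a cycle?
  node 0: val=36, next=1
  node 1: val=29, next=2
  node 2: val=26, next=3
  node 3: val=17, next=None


Floyd's tortoise (slow, +1) and hare (fast, +2):
  init: slow=0, fast=0
  step 1: slow=1, fast=2
  step 2: fast 2->3->None, no cycle

Cycle: no


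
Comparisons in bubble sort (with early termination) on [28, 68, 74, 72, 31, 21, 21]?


Algorithm: bubble sort (with early termination)
Input: [28, 68, 74, 72, 31, 21, 21]
Sorted: [21, 21, 28, 31, 68, 72, 74]

21


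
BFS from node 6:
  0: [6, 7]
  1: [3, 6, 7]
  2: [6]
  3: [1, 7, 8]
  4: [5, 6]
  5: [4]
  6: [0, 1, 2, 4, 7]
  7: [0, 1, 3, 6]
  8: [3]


Visit 6, enqueue [0, 1, 2, 4, 7]
Visit 0, enqueue []
Visit 1, enqueue [3]
Visit 2, enqueue []
Visit 4, enqueue [5]
Visit 7, enqueue []
Visit 3, enqueue [8]
Visit 5, enqueue []
Visit 8, enqueue []

BFS order: [6, 0, 1, 2, 4, 7, 3, 5, 8]


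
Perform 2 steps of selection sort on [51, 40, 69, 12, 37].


Initial: [51, 40, 69, 12, 37]
Step 1: min=12 at 3
  Swap: [12, 40, 69, 51, 37]
Step 2: min=37 at 4
  Swap: [12, 37, 69, 51, 40]

After 2 steps: [12, 37, 69, 51, 40]


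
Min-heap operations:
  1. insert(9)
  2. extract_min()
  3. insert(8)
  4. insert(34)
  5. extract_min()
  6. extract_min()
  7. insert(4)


insert(9) -> [9]
extract_min()->9, []
insert(8) -> [8]
insert(34) -> [8, 34]
extract_min()->8, [34]
extract_min()->34, []
insert(4) -> [4]

Final heap: [4]


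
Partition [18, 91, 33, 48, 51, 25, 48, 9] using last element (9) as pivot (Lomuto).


Pivot: 9
Place pivot at 0: [9, 91, 33, 48, 51, 25, 48, 18]

Partitioned: [9, 91, 33, 48, 51, 25, 48, 18]


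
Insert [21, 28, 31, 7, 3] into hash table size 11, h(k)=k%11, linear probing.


Insert 21: h=10 -> slot 10
Insert 28: h=6 -> slot 6
Insert 31: h=9 -> slot 9
Insert 7: h=7 -> slot 7
Insert 3: h=3 -> slot 3

Table: [None, None, None, 3, None, None, 28, 7, None, 31, 21]


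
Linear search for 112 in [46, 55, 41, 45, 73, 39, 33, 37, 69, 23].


i=0: 46!=112
i=1: 55!=112
i=2: 41!=112
i=3: 45!=112
i=4: 73!=112
i=5: 39!=112
i=6: 33!=112
i=7: 37!=112
i=8: 69!=112
i=9: 23!=112

Not found, 10 comps


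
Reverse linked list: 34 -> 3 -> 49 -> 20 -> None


Step 1: curr=34, set curr.next=prev(None) | reversed so far: 34
Step 2: curr=3, set curr.next=prev(34) | reversed so far: 3 -> 34
Step 3: curr=49, set curr.next=prev(3) | reversed so far: 49 -> 3 -> 34
Step 4: curr=20, set curr.next=prev(49) | reversed so far: 20 -> 49 -> 3 -> 34

20 -> 49 -> 3 -> 34 -> None


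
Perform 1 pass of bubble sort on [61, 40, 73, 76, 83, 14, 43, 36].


Initial: [61, 40, 73, 76, 83, 14, 43, 36]
Pass 1: [40, 61, 73, 76, 14, 43, 36, 83] (4 swaps)

After 1 pass: [40, 61, 73, 76, 14, 43, 36, 83]


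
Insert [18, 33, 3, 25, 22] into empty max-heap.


Insert 18: [18]
Insert 33: [33, 18]
Insert 3: [33, 18, 3]
Insert 25: [33, 25, 3, 18]
Insert 22: [33, 25, 3, 18, 22]

Final heap: [33, 25, 3, 18, 22]


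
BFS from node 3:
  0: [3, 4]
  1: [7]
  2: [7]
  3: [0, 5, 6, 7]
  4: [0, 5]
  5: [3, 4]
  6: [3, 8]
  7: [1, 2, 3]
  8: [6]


Visit 3, enqueue [0, 5, 6, 7]
Visit 0, enqueue [4]
Visit 5, enqueue []
Visit 6, enqueue [8]
Visit 7, enqueue [1, 2]
Visit 4, enqueue []
Visit 8, enqueue []
Visit 1, enqueue []
Visit 2, enqueue []

BFS order: [3, 0, 5, 6, 7, 4, 8, 1, 2]


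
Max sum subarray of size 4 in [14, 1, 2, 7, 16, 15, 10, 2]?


[0:4]: 24
[1:5]: 26
[2:6]: 40
[3:7]: 48
[4:8]: 43

Max: 48 at [3:7]


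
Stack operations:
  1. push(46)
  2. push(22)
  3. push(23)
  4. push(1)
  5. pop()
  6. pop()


push(46) -> [46]
push(22) -> [46, 22]
push(23) -> [46, 22, 23]
push(1) -> [46, 22, 23, 1]
pop()->1, [46, 22, 23]
pop()->23, [46, 22]

Final stack: [46, 22]


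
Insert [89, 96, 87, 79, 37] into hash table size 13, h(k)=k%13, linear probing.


Insert 89: h=11 -> slot 11
Insert 96: h=5 -> slot 5
Insert 87: h=9 -> slot 9
Insert 79: h=1 -> slot 1
Insert 37: h=11, 1 probes -> slot 12

Table: [None, 79, None, None, None, 96, None, None, None, 87, None, 89, 37]


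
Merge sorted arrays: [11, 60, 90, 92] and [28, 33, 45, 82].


Take 11 from A
Take 28 from B
Take 33 from B
Take 45 from B
Take 60 from A
Take 82 from B

Merged: [11, 28, 33, 45, 60, 82, 90, 92]


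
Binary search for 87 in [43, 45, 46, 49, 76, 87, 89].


Step 1: lo=0, hi=6, mid=3, val=49
Step 2: lo=4, hi=6, mid=5, val=87

Found at index 5


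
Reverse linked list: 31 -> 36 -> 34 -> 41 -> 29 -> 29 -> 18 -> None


Step 1: curr=31, set curr.next=prev(None) | reversed so far: 31
Step 2: curr=36, set curr.next=prev(31) | reversed so far: 36 -> 31
Step 3: curr=34, set curr.next=prev(36) | reversed so far: 34 -> 36 -> 31
Step 4: curr=41, set curr.next=prev(34) | reversed so far: 41 -> 34 -> 36 -> 31
Step 5: curr=29, set curr.next=prev(41) | reversed so far: 29 -> 41 -> 34 -> 36 -> 31
Step 6: curr=29, set curr.next=prev(29) | reversed so far: 29 -> 29 -> 41 -> 34 -> 36 -> 31
Step 7: curr=18, set curr.next=prev(29) | reversed so far: 18 -> 29 -> 29 -> 41 -> 34 -> 36 -> 31

18 -> 29 -> 29 -> 41 -> 34 -> 36 -> 31 -> None


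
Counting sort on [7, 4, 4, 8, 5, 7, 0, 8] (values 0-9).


Input: [7, 4, 4, 8, 5, 7, 0, 8]
Counts: [1, 0, 0, 0, 2, 1, 0, 2, 2, 0]

Sorted: [0, 4, 4, 5, 7, 7, 8, 8]


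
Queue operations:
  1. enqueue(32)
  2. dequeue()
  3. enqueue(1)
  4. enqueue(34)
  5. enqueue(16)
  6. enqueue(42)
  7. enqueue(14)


enqueue(32) -> [32]
dequeue()->32, []
enqueue(1) -> [1]
enqueue(34) -> [1, 34]
enqueue(16) -> [1, 34, 16]
enqueue(42) -> [1, 34, 16, 42]
enqueue(14) -> [1, 34, 16, 42, 14]

Final queue: [1, 34, 16, 42, 14]


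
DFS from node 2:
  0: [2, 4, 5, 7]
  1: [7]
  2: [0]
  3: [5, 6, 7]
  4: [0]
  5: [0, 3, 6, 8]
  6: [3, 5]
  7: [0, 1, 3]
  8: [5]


Visit 2, push [0]
Visit 0, push [7, 5, 4]
Visit 4, push []
Visit 5, push [8, 6, 3]
Visit 3, push [7, 6]
Visit 6, push []
Visit 7, push [1]
Visit 1, push []
Visit 8, push []

DFS order: [2, 0, 4, 5, 3, 6, 7, 1, 8]


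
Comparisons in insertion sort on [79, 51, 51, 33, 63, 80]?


Algorithm: insertion sort
Input: [79, 51, 51, 33, 63, 80]
Sorted: [33, 51, 51, 63, 79, 80]

9


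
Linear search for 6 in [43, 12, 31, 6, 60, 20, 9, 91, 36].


i=0: 43!=6
i=1: 12!=6
i=2: 31!=6
i=3: 6==6 found!

Found at 3, 4 comps


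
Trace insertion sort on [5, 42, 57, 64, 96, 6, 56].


Initial: [5, 42, 57, 64, 96, 6, 56]
Insert 42: [5, 42, 57, 64, 96, 6, 56]
Insert 57: [5, 42, 57, 64, 96, 6, 56]
Insert 64: [5, 42, 57, 64, 96, 6, 56]
Insert 96: [5, 42, 57, 64, 96, 6, 56]
Insert 6: [5, 6, 42, 57, 64, 96, 56]
Insert 56: [5, 6, 42, 56, 57, 64, 96]

Sorted: [5, 6, 42, 56, 57, 64, 96]


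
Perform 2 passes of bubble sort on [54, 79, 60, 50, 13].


Initial: [54, 79, 60, 50, 13]
Pass 1: [54, 60, 50, 13, 79] (3 swaps)
Pass 2: [54, 50, 13, 60, 79] (2 swaps)

After 2 passes: [54, 50, 13, 60, 79]


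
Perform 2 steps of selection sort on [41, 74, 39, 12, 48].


Initial: [41, 74, 39, 12, 48]
Step 1: min=12 at 3
  Swap: [12, 74, 39, 41, 48]
Step 2: min=39 at 2
  Swap: [12, 39, 74, 41, 48]

After 2 steps: [12, 39, 74, 41, 48]


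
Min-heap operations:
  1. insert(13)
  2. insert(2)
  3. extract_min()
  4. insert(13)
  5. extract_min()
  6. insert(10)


insert(13) -> [13]
insert(2) -> [2, 13]
extract_min()->2, [13]
insert(13) -> [13, 13]
extract_min()->13, [13]
insert(10) -> [10, 13]

Final heap: [10, 13]


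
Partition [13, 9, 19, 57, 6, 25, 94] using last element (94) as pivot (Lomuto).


Pivot: 94
  13 <= 94: advance i (no swap)
  9 <= 94: advance i (no swap)
  19 <= 94: advance i (no swap)
  57 <= 94: advance i (no swap)
  6 <= 94: advance i (no swap)
  25 <= 94: advance i (no swap)
Place pivot at 6: [13, 9, 19, 57, 6, 25, 94]

Partitioned: [13, 9, 19, 57, 6, 25, 94]


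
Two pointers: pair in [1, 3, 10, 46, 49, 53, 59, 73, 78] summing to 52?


lo=0(1)+hi=8(78)=79
lo=0(1)+hi=7(73)=74
lo=0(1)+hi=6(59)=60
lo=0(1)+hi=5(53)=54
lo=0(1)+hi=4(49)=50
lo=1(3)+hi=4(49)=52

Yes: 3+49=52


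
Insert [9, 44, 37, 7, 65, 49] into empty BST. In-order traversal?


Insert 9: root
Insert 44: R from 9
Insert 37: R from 9 -> L from 44
Insert 7: L from 9
Insert 65: R from 9 -> R from 44
Insert 49: R from 9 -> R from 44 -> L from 65

In-order: [7, 9, 37, 44, 49, 65]


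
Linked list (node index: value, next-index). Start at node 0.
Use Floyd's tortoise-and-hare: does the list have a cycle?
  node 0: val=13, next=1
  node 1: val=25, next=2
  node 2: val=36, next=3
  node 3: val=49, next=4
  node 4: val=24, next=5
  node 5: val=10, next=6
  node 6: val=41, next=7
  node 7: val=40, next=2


Floyd's tortoise (slow, +1) and hare (fast, +2):
  init: slow=0, fast=0
  step 1: slow=1, fast=2
  step 2: slow=2, fast=4
  step 3: slow=3, fast=6
  step 4: slow=4, fast=2
  step 5: slow=5, fast=4
  step 6: slow=6, fast=6
  slow == fast at node 6: cycle detected

Cycle: yes


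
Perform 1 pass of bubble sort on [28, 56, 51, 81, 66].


Initial: [28, 56, 51, 81, 66]
Pass 1: [28, 51, 56, 66, 81] (2 swaps)

After 1 pass: [28, 51, 56, 66, 81]


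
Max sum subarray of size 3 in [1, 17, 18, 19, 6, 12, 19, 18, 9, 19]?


[0:3]: 36
[1:4]: 54
[2:5]: 43
[3:6]: 37
[4:7]: 37
[5:8]: 49
[6:9]: 46
[7:10]: 46

Max: 54 at [1:4]


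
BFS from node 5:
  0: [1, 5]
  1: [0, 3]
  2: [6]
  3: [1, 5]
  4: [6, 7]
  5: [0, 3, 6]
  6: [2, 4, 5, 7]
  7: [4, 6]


Visit 5, enqueue [0, 3, 6]
Visit 0, enqueue [1]
Visit 3, enqueue []
Visit 6, enqueue [2, 4, 7]
Visit 1, enqueue []
Visit 2, enqueue []
Visit 4, enqueue []
Visit 7, enqueue []

BFS order: [5, 0, 3, 6, 1, 2, 4, 7]


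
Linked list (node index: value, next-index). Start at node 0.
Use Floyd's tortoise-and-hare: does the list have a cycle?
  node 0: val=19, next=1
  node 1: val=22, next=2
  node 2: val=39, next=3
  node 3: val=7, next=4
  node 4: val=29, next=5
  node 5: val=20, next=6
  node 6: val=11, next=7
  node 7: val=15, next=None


Floyd's tortoise (slow, +1) and hare (fast, +2):
  init: slow=0, fast=0
  step 1: slow=1, fast=2
  step 2: slow=2, fast=4
  step 3: slow=3, fast=6
  step 4: fast 6->7->None, no cycle

Cycle: no


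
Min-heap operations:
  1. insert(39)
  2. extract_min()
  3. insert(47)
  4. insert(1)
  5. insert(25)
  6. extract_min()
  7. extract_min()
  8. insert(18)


insert(39) -> [39]
extract_min()->39, []
insert(47) -> [47]
insert(1) -> [1, 47]
insert(25) -> [1, 47, 25]
extract_min()->1, [25, 47]
extract_min()->25, [47]
insert(18) -> [18, 47]

Final heap: [18, 47]


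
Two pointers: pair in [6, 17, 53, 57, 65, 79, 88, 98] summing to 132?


lo=0(6)+hi=7(98)=104
lo=1(17)+hi=7(98)=115
lo=2(53)+hi=7(98)=151
lo=2(53)+hi=6(88)=141
lo=2(53)+hi=5(79)=132

Yes: 53+79=132


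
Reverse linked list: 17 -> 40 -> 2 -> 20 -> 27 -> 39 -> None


Step 1: curr=17, set curr.next=prev(None) | reversed so far: 17
Step 2: curr=40, set curr.next=prev(17) | reversed so far: 40 -> 17
Step 3: curr=2, set curr.next=prev(40) | reversed so far: 2 -> 40 -> 17
Step 4: curr=20, set curr.next=prev(2) | reversed so far: 20 -> 2 -> 40 -> 17
Step 5: curr=27, set curr.next=prev(20) | reversed so far: 27 -> 20 -> 2 -> 40 -> 17
Step 6: curr=39, set curr.next=prev(27) | reversed so far: 39 -> 27 -> 20 -> 2 -> 40 -> 17

39 -> 27 -> 20 -> 2 -> 40 -> 17 -> None


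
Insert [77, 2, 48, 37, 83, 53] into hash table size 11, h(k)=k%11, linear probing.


Insert 77: h=0 -> slot 0
Insert 2: h=2 -> slot 2
Insert 48: h=4 -> slot 4
Insert 37: h=4, 1 probes -> slot 5
Insert 83: h=6 -> slot 6
Insert 53: h=9 -> slot 9

Table: [77, None, 2, None, 48, 37, 83, None, None, 53, None]


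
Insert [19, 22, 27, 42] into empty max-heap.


Insert 19: [19]
Insert 22: [22, 19]
Insert 27: [27, 19, 22]
Insert 42: [42, 27, 22, 19]

Final heap: [42, 27, 22, 19]


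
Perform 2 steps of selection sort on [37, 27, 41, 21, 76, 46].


Initial: [37, 27, 41, 21, 76, 46]
Step 1: min=21 at 3
  Swap: [21, 27, 41, 37, 76, 46]
Step 2: min=27 at 1
  Swap: [21, 27, 41, 37, 76, 46]

After 2 steps: [21, 27, 41, 37, 76, 46]


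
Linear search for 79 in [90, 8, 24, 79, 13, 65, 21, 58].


i=0: 90!=79
i=1: 8!=79
i=2: 24!=79
i=3: 79==79 found!

Found at 3, 4 comps


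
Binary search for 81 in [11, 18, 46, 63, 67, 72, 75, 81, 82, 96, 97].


Step 1: lo=0, hi=10, mid=5, val=72
Step 2: lo=6, hi=10, mid=8, val=82
Step 3: lo=6, hi=7, mid=6, val=75
Step 4: lo=7, hi=7, mid=7, val=81

Found at index 7


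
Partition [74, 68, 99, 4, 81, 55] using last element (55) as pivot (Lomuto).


Pivot: 55
  4 <= 55: swap -> [4, 68, 99, 74, 81, 55]
Place pivot at 1: [4, 55, 99, 74, 81, 68]

Partitioned: [4, 55, 99, 74, 81, 68]


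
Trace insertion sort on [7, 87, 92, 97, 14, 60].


Initial: [7, 87, 92, 97, 14, 60]
Insert 87: [7, 87, 92, 97, 14, 60]
Insert 92: [7, 87, 92, 97, 14, 60]
Insert 97: [7, 87, 92, 97, 14, 60]
Insert 14: [7, 14, 87, 92, 97, 60]
Insert 60: [7, 14, 60, 87, 92, 97]

Sorted: [7, 14, 60, 87, 92, 97]


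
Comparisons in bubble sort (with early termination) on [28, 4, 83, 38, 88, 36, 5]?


Algorithm: bubble sort (with early termination)
Input: [28, 4, 83, 38, 88, 36, 5]
Sorted: [4, 5, 28, 36, 38, 83, 88]

21


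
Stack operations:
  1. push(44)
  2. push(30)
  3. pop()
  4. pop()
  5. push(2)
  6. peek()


push(44) -> [44]
push(30) -> [44, 30]
pop()->30, [44]
pop()->44, []
push(2) -> [2]
peek()->2

Final stack: [2]


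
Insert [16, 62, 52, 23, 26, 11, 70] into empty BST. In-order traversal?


Insert 16: root
Insert 62: R from 16
Insert 52: R from 16 -> L from 62
Insert 23: R from 16 -> L from 62 -> L from 52
Insert 26: R from 16 -> L from 62 -> L from 52 -> R from 23
Insert 11: L from 16
Insert 70: R from 16 -> R from 62

In-order: [11, 16, 23, 26, 52, 62, 70]


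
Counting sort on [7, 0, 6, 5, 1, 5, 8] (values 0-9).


Input: [7, 0, 6, 5, 1, 5, 8]
Counts: [1, 1, 0, 0, 0, 2, 1, 1, 1, 0]

Sorted: [0, 1, 5, 5, 6, 7, 8]


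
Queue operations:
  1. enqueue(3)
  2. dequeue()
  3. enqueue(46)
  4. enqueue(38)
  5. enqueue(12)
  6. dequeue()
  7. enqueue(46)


enqueue(3) -> [3]
dequeue()->3, []
enqueue(46) -> [46]
enqueue(38) -> [46, 38]
enqueue(12) -> [46, 38, 12]
dequeue()->46, [38, 12]
enqueue(46) -> [38, 12, 46]

Final queue: [38, 12, 46]


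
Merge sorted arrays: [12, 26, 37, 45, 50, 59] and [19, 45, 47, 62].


Take 12 from A
Take 19 from B
Take 26 from A
Take 37 from A
Take 45 from A
Take 45 from B
Take 47 from B
Take 50 from A
Take 59 from A

Merged: [12, 19, 26, 37, 45, 45, 47, 50, 59, 62]


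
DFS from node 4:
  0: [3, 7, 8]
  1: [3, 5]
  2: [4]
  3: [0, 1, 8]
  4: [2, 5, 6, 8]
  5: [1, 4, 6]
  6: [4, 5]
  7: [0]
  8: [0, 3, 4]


Visit 4, push [8, 6, 5, 2]
Visit 2, push []
Visit 5, push [6, 1]
Visit 1, push [3]
Visit 3, push [8, 0]
Visit 0, push [8, 7]
Visit 7, push []
Visit 8, push []
Visit 6, push []

DFS order: [4, 2, 5, 1, 3, 0, 7, 8, 6]
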